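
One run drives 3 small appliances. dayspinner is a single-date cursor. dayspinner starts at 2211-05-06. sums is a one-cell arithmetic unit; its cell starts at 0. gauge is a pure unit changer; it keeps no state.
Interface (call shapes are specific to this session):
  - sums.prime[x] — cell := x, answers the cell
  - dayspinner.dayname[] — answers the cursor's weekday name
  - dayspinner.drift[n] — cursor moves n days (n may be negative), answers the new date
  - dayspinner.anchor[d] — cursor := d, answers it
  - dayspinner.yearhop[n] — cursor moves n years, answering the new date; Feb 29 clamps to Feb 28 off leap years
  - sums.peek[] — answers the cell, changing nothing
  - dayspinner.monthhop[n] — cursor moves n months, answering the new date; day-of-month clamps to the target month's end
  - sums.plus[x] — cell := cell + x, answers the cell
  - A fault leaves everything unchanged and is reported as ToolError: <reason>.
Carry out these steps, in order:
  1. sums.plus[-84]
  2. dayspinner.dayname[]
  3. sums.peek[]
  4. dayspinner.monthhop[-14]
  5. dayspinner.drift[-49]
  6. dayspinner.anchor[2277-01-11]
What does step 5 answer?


-> sums.plus(x=-84)
<- -84
-> dayspinner.dayname()
<- Monday
-> sums.peek()
<- -84
-> dayspinner.monthhop(n=-14)
<- 2210-03-06
-> dayspinner.drift(n=-49)
<- 2210-01-16
-> dayspinner.anchor(d=2277-01-11)
<- 2277-01-11

Answer: 2210-01-16


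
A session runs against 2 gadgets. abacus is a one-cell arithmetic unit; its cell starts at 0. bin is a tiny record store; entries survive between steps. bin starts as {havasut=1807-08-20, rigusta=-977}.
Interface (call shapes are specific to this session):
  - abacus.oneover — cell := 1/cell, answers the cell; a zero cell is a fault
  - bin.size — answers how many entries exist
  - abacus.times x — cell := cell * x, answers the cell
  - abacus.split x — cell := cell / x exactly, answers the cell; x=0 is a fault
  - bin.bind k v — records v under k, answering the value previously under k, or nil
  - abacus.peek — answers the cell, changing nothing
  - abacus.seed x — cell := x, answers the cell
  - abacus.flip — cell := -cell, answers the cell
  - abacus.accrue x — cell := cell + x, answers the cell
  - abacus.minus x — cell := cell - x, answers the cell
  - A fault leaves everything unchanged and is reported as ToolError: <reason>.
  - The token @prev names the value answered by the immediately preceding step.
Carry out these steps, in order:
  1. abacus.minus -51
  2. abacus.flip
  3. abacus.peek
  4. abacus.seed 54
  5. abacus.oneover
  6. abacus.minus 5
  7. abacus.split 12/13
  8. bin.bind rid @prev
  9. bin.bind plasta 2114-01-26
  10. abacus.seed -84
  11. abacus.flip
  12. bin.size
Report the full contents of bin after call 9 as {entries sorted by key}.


Answer: {havasut=1807-08-20, plasta=2114-01-26, rid=-3497/648, rigusta=-977}

Derivation:
[in] abacus.minus x=-51
[out] 51
[in] abacus.flip
[out] -51
[in] abacus.peek
[out] -51
[in] abacus.seed x=54
[out] 54
[in] abacus.oneover
[out] 1/54
[in] abacus.minus x=5
[out] -269/54
[in] abacus.split x=12/13
[out] -3497/648
[in] bin.bind k=rid v=@prev
[out] nil
[in] bin.bind k=plasta v=2114-01-26
[out] nil
[in] abacus.seed x=-84
[out] -84
[in] abacus.flip
[out] 84
[in] bin.size
[out] 4


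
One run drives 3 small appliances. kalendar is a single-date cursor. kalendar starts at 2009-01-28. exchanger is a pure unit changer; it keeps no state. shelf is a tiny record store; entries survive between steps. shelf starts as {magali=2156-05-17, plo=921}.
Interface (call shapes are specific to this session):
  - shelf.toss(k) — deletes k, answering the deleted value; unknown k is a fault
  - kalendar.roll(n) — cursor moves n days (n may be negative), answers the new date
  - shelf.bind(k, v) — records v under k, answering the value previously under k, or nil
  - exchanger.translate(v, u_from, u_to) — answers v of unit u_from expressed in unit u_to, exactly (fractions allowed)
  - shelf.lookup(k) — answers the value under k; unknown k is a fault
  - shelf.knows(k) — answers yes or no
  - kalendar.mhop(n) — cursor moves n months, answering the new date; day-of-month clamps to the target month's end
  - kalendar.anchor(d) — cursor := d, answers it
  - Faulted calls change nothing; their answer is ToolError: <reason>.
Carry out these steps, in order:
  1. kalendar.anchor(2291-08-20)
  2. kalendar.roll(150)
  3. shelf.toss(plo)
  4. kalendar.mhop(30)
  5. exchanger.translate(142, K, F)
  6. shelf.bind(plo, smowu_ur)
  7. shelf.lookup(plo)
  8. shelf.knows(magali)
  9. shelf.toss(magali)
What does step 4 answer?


Answer: 2294-07-17

Derivation:
$ kalendar.anchor d='2291-08-20'
= 2291-08-20
$ kalendar.roll n='150'
= 2292-01-17
$ shelf.toss k='plo'
= 921
$ kalendar.mhop n='30'
= 2294-07-17
$ exchanger.translate v='142' u_from='K' u_to='F'
= -20407/100
$ shelf.bind k='plo' v='smowu_ur'
= nil
$ shelf.lookup k='plo'
= smowu_ur
$ shelf.knows k='magali'
= yes
$ shelf.toss k='magali'
= 2156-05-17


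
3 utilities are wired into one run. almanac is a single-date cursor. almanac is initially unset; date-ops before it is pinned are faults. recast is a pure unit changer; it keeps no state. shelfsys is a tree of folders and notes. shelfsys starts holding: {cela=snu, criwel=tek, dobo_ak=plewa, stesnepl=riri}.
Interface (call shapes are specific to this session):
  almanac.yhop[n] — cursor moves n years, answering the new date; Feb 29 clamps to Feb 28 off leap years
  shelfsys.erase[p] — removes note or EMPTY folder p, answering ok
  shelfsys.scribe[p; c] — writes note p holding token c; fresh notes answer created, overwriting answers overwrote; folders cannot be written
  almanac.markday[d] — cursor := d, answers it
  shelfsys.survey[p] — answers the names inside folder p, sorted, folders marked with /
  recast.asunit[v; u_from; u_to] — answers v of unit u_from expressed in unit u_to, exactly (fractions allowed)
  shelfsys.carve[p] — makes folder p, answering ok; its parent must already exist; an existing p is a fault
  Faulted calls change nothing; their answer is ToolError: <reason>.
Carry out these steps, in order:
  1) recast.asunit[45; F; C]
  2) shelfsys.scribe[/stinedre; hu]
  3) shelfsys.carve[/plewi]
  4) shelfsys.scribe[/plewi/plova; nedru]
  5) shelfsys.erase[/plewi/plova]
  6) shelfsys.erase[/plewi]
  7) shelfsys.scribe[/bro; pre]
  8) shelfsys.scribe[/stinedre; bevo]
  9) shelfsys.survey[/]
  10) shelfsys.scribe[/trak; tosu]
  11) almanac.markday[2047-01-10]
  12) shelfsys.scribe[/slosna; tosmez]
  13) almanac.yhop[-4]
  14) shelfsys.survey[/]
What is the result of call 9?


==> asunit(v=45, u_from=F, u_to=C)
<== 65/9
==> scribe(p=/stinedre, c=hu)
<== created
==> carve(p=/plewi)
<== ok
==> scribe(p=/plewi/plova, c=nedru)
<== created
==> erase(p=/plewi/plova)
<== ok
==> erase(p=/plewi)
<== ok
==> scribe(p=/bro, c=pre)
<== created
==> scribe(p=/stinedre, c=bevo)
<== overwrote
==> survey(p=/)
<== [bro, cela, criwel, dobo_ak, stesnepl, stinedre]
==> scribe(p=/trak, c=tosu)
<== created
==> markday(d=2047-01-10)
<== 2047-01-10
==> scribe(p=/slosna, c=tosmez)
<== created
==> yhop(n=-4)
<== 2043-01-10
==> survey(p=/)
<== [bro, cela, criwel, dobo_ak, slosna, stesnepl, stinedre, trak]

Answer: [bro, cela, criwel, dobo_ak, stesnepl, stinedre]


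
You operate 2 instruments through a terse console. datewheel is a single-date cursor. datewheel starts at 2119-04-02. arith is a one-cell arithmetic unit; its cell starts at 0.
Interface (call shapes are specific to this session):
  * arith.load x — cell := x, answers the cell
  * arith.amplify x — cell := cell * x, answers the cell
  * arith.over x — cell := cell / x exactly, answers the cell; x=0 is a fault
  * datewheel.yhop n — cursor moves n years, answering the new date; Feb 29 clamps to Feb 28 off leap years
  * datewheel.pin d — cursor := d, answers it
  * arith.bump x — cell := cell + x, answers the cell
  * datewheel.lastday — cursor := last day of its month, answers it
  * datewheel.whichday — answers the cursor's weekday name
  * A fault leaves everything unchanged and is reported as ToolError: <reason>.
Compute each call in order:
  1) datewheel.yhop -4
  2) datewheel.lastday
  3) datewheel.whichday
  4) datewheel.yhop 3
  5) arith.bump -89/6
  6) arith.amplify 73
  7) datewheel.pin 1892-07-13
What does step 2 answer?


Answer: 2115-04-30

Derivation:
[in] datewheel.yhop n=-4
[out] 2115-04-02
[in] datewheel.lastday
[out] 2115-04-30
[in] datewheel.whichday
[out] Tuesday
[in] datewheel.yhop n=3
[out] 2118-04-30
[in] arith.bump x=-89/6
[out] -89/6
[in] arith.amplify x=73
[out] -6497/6
[in] datewheel.pin d=1892-07-13
[out] 1892-07-13


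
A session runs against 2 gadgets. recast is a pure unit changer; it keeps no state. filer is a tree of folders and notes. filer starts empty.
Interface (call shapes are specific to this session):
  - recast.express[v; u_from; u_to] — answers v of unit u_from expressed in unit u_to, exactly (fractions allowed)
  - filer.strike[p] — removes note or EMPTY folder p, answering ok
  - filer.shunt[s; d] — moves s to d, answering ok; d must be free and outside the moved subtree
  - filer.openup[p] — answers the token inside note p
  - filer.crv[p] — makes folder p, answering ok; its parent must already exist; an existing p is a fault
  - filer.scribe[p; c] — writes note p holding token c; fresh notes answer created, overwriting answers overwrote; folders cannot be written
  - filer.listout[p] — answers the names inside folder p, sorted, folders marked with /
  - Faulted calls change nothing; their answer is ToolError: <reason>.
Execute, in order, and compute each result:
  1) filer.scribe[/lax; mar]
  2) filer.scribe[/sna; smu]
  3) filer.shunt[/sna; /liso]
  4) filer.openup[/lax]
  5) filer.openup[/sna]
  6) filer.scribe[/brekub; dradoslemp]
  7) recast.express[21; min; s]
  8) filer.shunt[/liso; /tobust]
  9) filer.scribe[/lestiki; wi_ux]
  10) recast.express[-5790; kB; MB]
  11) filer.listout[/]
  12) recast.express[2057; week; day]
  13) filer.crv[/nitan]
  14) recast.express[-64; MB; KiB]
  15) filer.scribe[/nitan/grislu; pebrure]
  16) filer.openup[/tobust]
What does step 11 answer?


# 1. filer.scribe(p=/lax, c=mar) : created
# 2. filer.scribe(p=/sna, c=smu) : created
# 3. filer.shunt(s=/sna, d=/liso) : ok
# 4. filer.openup(p=/lax) : mar
# 5. filer.openup(p=/sna) : ToolError: not found
# 6. filer.scribe(p=/brekub, c=dradoslemp) : created
# 7. recast.express(v=21, u_from=min, u_to=s) : 1260
# 8. filer.shunt(s=/liso, d=/tobust) : ok
# 9. filer.scribe(p=/lestiki, c=wi_ux) : created
# 10. recast.express(v=-5790, u_from=kB, u_to=MB) : -579/100
# 11. filer.listout(p=/) : [brekub, lax, lestiki, tobust]
# 12. recast.express(v=2057, u_from=week, u_to=day) : 14399
# 13. filer.crv(p=/nitan) : ok
# 14. recast.express(v=-64, u_from=MB, u_to=KiB) : -62500
# 15. filer.scribe(p=/nitan/grislu, c=pebrure) : created
# 16. filer.openup(p=/tobust) : smu

Answer: [brekub, lax, lestiki, tobust]


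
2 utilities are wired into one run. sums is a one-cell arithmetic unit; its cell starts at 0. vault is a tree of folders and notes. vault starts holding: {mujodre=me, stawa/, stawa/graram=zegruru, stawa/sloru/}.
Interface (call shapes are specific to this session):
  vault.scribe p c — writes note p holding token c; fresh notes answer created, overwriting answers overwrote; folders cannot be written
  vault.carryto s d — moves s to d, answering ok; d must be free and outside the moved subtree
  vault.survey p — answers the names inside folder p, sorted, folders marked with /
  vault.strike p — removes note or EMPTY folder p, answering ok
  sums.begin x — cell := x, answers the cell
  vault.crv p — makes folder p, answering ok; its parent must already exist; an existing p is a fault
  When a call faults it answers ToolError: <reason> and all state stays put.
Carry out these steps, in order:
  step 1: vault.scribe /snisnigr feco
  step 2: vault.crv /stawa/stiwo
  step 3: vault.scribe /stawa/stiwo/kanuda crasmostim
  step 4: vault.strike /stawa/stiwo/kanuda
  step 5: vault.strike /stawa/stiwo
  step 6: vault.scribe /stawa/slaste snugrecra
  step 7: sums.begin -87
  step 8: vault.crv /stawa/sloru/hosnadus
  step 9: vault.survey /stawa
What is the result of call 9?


>>> scribe p=/snisnigr c=feco
  created
>>> crv p=/stawa/stiwo
  ok
>>> scribe p=/stawa/stiwo/kanuda c=crasmostim
  created
>>> strike p=/stawa/stiwo/kanuda
  ok
>>> strike p=/stawa/stiwo
  ok
>>> scribe p=/stawa/slaste c=snugrecra
  created
>>> begin x=-87
  -87
>>> crv p=/stawa/sloru/hosnadus
  ok
>>> survey p=/stawa
  [graram, slaste, sloru/]

Answer: [graram, slaste, sloru/]


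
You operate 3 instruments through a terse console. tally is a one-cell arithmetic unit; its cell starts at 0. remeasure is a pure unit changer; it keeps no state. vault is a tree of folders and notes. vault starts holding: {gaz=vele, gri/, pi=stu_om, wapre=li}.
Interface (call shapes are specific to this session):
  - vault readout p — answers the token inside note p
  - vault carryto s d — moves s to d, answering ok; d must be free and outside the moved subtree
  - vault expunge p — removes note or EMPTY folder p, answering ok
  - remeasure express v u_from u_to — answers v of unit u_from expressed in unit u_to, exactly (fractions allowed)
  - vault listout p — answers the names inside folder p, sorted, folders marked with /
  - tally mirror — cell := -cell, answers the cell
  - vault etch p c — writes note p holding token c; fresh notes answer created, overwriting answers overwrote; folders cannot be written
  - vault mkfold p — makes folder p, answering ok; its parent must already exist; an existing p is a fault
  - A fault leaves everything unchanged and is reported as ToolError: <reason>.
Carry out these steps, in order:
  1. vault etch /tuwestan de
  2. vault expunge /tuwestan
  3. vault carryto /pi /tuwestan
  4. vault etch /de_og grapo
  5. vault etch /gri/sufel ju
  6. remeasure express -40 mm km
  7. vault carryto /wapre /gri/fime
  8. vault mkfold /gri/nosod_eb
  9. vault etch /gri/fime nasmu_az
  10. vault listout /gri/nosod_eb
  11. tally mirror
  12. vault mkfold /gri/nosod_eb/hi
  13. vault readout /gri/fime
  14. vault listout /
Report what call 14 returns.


% vault etch /tuwestan de
= created
% vault expunge /tuwestan
= ok
% vault carryto /pi /tuwestan
= ok
% vault etch /de_og grapo
= created
% vault etch /gri/sufel ju
= created
% remeasure express -40 mm km
= -1/25000
% vault carryto /wapre /gri/fime
= ok
% vault mkfold /gri/nosod_eb
= ok
% vault etch /gri/fime nasmu_az
= overwrote
% vault listout /gri/nosod_eb
= []
% tally mirror
= 0
% vault mkfold /gri/nosod_eb/hi
= ok
% vault readout /gri/fime
= nasmu_az
% vault listout /
= [de_og, gaz, gri/, tuwestan]

Answer: [de_og, gaz, gri/, tuwestan]


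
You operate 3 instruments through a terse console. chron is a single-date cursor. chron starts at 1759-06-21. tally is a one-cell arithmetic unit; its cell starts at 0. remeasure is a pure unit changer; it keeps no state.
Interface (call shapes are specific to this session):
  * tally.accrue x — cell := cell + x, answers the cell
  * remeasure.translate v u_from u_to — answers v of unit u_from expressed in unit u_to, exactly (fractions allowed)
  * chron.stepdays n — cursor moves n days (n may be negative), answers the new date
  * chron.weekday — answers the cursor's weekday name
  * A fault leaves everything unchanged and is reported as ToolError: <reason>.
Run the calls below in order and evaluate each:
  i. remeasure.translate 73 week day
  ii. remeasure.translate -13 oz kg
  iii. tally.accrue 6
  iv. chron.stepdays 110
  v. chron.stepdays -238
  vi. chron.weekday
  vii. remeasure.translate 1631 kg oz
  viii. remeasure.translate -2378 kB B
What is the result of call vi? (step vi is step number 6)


Answer: Tuesday

Derivation:
Do: translate[v: 73; u_from: week; u_to: day]
See: 511
Do: translate[v: -13; u_from: oz; u_to: kg]
See: -589670081/1600000000
Do: accrue[x: 6]
See: 6
Do: stepdays[n: 110]
See: 1759-10-09
Do: stepdays[n: -238]
See: 1759-02-13
Do: weekday[]
See: Tuesday
Do: translate[v: 1631; u_from: kg; u_to: oz]
See: 372800000000/6479891
Do: translate[v: -2378; u_from: kB; u_to: B]
See: -2378000


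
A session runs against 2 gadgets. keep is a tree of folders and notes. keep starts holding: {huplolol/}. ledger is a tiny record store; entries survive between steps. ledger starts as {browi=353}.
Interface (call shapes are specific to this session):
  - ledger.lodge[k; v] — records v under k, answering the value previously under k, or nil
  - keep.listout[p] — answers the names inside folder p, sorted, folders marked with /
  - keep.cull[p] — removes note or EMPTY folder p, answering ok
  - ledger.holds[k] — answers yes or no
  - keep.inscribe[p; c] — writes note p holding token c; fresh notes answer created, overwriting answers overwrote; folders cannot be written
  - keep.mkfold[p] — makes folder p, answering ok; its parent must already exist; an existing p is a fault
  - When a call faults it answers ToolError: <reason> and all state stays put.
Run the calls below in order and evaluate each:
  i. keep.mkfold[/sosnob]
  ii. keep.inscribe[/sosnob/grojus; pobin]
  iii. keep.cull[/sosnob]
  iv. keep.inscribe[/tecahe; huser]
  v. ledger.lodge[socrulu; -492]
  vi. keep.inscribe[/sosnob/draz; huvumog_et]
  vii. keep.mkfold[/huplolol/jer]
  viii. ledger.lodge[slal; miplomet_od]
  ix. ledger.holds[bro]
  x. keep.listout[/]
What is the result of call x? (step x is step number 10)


Answer: [huplolol/, sosnob/, tecahe]

Derivation:
[in] keep.mkfold p→/sosnob
[out] ok
[in] keep.inscribe p→/sosnob/grojus c→pobin
[out] created
[in] keep.cull p→/sosnob
[out] ToolError: not empty
[in] keep.inscribe p→/tecahe c→huser
[out] created
[in] ledger.lodge k→socrulu v→-492
[out] nil
[in] keep.inscribe p→/sosnob/draz c→huvumog_et
[out] created
[in] keep.mkfold p→/huplolol/jer
[out] ok
[in] ledger.lodge k→slal v→miplomet_od
[out] nil
[in] ledger.holds k→bro
[out] no
[in] keep.listout p→/
[out] [huplolol/, sosnob/, tecahe]


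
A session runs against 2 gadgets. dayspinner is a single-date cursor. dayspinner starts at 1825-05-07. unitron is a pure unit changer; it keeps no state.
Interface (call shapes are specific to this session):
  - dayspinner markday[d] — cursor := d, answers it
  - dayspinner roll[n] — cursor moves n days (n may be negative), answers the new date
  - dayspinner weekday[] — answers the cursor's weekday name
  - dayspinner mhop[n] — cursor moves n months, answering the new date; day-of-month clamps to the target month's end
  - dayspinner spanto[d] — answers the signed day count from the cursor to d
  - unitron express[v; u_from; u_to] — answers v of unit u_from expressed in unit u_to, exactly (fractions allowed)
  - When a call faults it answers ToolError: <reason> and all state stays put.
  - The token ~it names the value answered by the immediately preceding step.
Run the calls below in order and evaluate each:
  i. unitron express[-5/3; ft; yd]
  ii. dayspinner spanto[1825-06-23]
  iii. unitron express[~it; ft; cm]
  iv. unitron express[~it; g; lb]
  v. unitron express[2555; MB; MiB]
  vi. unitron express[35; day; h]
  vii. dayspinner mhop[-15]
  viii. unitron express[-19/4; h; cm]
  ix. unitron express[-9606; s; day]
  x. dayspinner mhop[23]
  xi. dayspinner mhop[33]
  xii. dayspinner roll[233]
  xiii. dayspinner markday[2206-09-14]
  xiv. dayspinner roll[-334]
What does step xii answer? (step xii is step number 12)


Act: unitron express[v: -5/3; u_from: ft; u_to: yd]
Obs: -5/9
Act: dayspinner spanto[d: 1825-06-23]
Obs: 47
Act: unitron express[v: ~it; u_from: ft; u_to: cm]
Obs: 35814/25
Act: unitron express[v: ~it; u_from: g; u_to: lb]
Obs: 143256000/45359237
Act: unitron express[v: 2555; u_from: MB; u_to: MiB]
Obs: 39921875/16384
Act: unitron express[v: 35; u_from: day; u_to: h]
Obs: 840
Act: dayspinner mhop[n: -15]
Obs: 1824-02-07
Act: unitron express[v: -19/4; u_from: h; u_to: cm]
Obs: ToolError: incompatible units
Act: unitron express[v: -9606; u_from: s; u_to: day]
Obs: -1601/14400
Act: dayspinner mhop[n: 23]
Obs: 1826-01-07
Act: dayspinner mhop[n: 33]
Obs: 1828-10-07
Act: dayspinner roll[n: 233]
Obs: 1829-05-28
Act: dayspinner markday[d: 2206-09-14]
Obs: 2206-09-14
Act: dayspinner roll[n: -334]
Obs: 2205-10-15

Answer: 1829-05-28


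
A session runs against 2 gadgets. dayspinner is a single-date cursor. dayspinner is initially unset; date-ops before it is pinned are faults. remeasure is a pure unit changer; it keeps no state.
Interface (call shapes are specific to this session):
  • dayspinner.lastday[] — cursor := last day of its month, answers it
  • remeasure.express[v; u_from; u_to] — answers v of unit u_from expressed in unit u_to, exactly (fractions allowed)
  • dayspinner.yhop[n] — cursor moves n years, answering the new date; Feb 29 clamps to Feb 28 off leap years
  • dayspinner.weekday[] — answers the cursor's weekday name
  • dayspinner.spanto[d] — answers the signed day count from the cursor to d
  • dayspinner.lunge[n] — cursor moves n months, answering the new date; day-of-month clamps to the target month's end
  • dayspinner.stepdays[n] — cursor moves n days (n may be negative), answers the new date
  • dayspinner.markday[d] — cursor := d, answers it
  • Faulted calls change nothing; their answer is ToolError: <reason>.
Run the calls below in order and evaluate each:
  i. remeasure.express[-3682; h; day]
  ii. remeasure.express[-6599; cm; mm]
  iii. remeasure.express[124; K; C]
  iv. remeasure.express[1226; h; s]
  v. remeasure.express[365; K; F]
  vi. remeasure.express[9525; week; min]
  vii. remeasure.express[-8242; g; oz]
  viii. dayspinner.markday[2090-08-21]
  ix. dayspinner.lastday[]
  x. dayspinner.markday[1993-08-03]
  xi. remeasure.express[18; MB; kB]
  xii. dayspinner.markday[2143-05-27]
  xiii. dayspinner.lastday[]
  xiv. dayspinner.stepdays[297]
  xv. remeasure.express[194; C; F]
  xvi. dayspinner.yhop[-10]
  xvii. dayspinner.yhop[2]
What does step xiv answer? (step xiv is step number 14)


[in] express v='-3682' u_from='h' u_to='day'
= -1841/12
[in] express v='-6599' u_from='cm' u_to='mm'
= -65990
[in] express v='124' u_from='K' u_to='C'
= -2983/20
[in] express v='1226' u_from='h' u_to='s'
= 4413600
[in] express v='365' u_from='K' u_to='F'
= 19733/100
[in] express v='9525' u_from='week' u_to='min'
= 96012000
[in] express v='-8242' u_from='g' u_to='oz'
= -13187200000/45359237
[in] markday d='2090-08-21'
= 2090-08-21
[in] lastday
= 2090-08-31
[in] markday d='1993-08-03'
= 1993-08-03
[in] express v='18' u_from='MB' u_to='kB'
= 18000
[in] markday d='2143-05-27'
= 2143-05-27
[in] lastday
= 2143-05-31
[in] stepdays n='297'
= 2144-03-23
[in] express v='194' u_from='C' u_to='F'
= 1906/5
[in] yhop n='-10'
= 2134-03-23
[in] yhop n='2'
= 2136-03-23

Answer: 2144-03-23


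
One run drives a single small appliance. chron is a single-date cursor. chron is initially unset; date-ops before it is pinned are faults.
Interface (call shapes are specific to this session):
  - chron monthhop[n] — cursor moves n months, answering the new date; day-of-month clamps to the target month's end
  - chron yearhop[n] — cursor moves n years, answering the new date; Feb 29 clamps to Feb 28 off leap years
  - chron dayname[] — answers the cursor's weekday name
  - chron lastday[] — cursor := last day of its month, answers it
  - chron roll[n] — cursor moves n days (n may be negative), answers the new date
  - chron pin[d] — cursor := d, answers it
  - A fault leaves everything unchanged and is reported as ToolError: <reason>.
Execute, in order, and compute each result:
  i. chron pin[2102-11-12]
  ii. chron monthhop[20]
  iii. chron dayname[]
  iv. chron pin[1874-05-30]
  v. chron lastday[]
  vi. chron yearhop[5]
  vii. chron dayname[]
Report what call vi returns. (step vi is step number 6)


Answer: 1879-05-31

Derivation:
~$ chron pin 2102-11-12
  2102-11-12
~$ chron monthhop 20
  2104-07-12
~$ chron dayname
  Saturday
~$ chron pin 1874-05-30
  1874-05-30
~$ chron lastday
  1874-05-31
~$ chron yearhop 5
  1879-05-31
~$ chron dayname
  Saturday


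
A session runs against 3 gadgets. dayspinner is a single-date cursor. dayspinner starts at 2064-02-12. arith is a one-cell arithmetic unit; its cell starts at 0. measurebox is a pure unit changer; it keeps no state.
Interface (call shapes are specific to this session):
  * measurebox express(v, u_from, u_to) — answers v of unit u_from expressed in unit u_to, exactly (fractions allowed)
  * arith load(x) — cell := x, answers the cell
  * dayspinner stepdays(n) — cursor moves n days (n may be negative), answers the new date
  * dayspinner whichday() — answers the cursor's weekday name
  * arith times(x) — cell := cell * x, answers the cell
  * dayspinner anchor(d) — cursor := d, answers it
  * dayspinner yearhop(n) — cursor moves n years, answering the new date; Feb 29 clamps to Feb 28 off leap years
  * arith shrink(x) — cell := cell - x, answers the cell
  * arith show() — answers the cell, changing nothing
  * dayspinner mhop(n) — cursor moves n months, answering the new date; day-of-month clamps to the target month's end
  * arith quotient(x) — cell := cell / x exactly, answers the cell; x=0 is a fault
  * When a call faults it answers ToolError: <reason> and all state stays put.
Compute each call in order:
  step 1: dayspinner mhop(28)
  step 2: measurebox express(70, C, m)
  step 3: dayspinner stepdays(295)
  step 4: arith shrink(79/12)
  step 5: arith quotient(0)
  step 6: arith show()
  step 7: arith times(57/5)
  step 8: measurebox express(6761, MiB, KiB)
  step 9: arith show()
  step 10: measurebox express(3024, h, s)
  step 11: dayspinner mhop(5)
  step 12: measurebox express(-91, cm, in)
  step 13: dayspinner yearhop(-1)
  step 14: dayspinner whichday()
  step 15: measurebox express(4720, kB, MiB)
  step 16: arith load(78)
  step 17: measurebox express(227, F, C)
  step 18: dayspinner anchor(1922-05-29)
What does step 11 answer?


CALL dayspinner mhop[n='28']
RET  2066-06-12
CALL measurebox express[v='70'; u_from='C'; u_to='m']
RET  ToolError: incompatible units
CALL dayspinner stepdays[n='295']
RET  2067-04-03
CALL arith shrink[x='79/12']
RET  -79/12
CALL arith quotient[x='0']
RET  ToolError: division by zero
CALL arith show[]
RET  -79/12
CALL arith times[x='57/5']
RET  -1501/20
CALL measurebox express[v='6761'; u_from='MiB'; u_to='KiB']
RET  6923264
CALL arith show[]
RET  -1501/20
CALL measurebox express[v='3024'; u_from='h'; u_to='s']
RET  10886400
CALL dayspinner mhop[n='5']
RET  2067-09-03
CALL measurebox express[v='-91'; u_from='cm'; u_to='in']
RET  -4550/127
CALL dayspinner yearhop[n='-1']
RET  2066-09-03
CALL dayspinner whichday[]
RET  Friday
CALL measurebox express[v='4720'; u_from='kB'; u_to='MiB']
RET  36875/8192
CALL arith load[x='78']
RET  78
CALL measurebox express[v='227'; u_from='F'; u_to='C']
RET  325/3
CALL dayspinner anchor[d='1922-05-29']
RET  1922-05-29

Answer: 2067-09-03


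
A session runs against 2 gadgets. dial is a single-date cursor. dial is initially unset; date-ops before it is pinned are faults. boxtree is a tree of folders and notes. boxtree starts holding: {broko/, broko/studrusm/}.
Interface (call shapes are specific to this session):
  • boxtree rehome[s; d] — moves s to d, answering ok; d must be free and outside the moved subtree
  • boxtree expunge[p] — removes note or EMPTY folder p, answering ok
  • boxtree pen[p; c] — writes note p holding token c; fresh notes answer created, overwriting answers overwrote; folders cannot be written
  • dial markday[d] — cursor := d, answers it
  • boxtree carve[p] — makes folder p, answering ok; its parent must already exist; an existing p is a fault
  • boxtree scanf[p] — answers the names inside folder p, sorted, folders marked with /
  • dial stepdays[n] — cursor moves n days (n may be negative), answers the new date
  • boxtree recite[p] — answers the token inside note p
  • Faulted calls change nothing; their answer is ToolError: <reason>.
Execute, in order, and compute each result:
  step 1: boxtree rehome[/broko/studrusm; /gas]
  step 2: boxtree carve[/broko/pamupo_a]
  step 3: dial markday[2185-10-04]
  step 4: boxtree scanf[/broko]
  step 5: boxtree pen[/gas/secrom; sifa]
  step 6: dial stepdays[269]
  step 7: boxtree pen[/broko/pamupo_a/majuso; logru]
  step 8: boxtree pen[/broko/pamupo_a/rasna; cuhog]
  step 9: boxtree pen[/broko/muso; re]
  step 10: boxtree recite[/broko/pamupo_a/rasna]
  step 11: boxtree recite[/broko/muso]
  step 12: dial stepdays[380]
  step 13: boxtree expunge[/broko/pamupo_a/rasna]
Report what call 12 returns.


% boxtree rehome(s=/broko/studrusm, d=/gas) ~> ok
% boxtree carve(p=/broko/pamupo_a) ~> ok
% dial markday(d=2185-10-04) ~> 2185-10-04
% boxtree scanf(p=/broko) ~> [pamupo_a/]
% boxtree pen(p=/gas/secrom, c=sifa) ~> created
% dial stepdays(n=269) ~> 2186-06-30
% boxtree pen(p=/broko/pamupo_a/majuso, c=logru) ~> created
% boxtree pen(p=/broko/pamupo_a/rasna, c=cuhog) ~> created
% boxtree pen(p=/broko/muso, c=re) ~> created
% boxtree recite(p=/broko/pamupo_a/rasna) ~> cuhog
% boxtree recite(p=/broko/muso) ~> re
% dial stepdays(n=380) ~> 2187-07-15
% boxtree expunge(p=/broko/pamupo_a/rasna) ~> ok

Answer: 2187-07-15


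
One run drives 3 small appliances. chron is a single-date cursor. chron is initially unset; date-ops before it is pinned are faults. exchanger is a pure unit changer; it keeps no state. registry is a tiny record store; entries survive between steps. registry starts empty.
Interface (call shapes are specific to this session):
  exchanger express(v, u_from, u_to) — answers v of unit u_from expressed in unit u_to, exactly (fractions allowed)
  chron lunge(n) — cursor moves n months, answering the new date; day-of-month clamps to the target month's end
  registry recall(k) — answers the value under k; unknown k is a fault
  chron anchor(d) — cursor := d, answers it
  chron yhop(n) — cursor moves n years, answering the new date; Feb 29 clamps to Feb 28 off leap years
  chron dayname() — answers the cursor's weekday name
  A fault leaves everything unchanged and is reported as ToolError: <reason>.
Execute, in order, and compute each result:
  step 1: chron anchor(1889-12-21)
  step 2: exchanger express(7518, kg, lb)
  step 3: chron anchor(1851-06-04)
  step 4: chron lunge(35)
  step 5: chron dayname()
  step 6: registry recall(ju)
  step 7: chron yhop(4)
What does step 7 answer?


Answer: 1858-05-04

Derivation:
% 1. chron anchor(d='1889-12-21') ~> 1889-12-21
% 2. exchanger express(v='7518', u_from='kg', u_to='lb') ~> 107400000000/6479891
% 3. chron anchor(d='1851-06-04') ~> 1851-06-04
% 4. chron lunge(n='35') ~> 1854-05-04
% 5. chron dayname() ~> Thursday
% 6. registry recall(k='ju') ~> ToolError: no such key ju
% 7. chron yhop(n='4') ~> 1858-05-04


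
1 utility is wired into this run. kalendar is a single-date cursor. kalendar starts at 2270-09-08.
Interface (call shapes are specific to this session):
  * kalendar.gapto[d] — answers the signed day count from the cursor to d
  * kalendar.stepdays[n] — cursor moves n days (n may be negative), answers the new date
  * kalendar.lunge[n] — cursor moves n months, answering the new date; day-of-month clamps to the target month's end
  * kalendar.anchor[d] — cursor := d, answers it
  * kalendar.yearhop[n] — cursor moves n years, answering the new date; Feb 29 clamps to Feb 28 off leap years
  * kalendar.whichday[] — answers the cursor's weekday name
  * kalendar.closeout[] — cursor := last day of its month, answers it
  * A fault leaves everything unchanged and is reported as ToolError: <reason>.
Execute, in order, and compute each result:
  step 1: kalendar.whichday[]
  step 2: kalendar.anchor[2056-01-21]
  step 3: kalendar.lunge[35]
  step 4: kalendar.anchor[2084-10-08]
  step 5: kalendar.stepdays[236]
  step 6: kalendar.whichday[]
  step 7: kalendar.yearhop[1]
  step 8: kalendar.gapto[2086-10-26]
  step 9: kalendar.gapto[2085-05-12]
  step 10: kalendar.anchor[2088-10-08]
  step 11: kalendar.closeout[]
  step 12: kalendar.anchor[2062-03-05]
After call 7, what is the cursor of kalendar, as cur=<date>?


% kalendar.whichday
[out] Thursday
% kalendar.anchor d: 2056-01-21
[out] 2056-01-21
% kalendar.lunge n: 35
[out] 2058-12-21
% kalendar.anchor d: 2084-10-08
[out] 2084-10-08
% kalendar.stepdays n: 236
[out] 2085-06-01
% kalendar.whichday
[out] Friday
% kalendar.yearhop n: 1
[out] 2086-06-01
% kalendar.gapto d: 2086-10-26
[out] 147
% kalendar.gapto d: 2085-05-12
[out] -385
% kalendar.anchor d: 2088-10-08
[out] 2088-10-08
% kalendar.closeout
[out] 2088-10-31
% kalendar.anchor d: 2062-03-05
[out] 2062-03-05

Answer: cur=2086-06-01


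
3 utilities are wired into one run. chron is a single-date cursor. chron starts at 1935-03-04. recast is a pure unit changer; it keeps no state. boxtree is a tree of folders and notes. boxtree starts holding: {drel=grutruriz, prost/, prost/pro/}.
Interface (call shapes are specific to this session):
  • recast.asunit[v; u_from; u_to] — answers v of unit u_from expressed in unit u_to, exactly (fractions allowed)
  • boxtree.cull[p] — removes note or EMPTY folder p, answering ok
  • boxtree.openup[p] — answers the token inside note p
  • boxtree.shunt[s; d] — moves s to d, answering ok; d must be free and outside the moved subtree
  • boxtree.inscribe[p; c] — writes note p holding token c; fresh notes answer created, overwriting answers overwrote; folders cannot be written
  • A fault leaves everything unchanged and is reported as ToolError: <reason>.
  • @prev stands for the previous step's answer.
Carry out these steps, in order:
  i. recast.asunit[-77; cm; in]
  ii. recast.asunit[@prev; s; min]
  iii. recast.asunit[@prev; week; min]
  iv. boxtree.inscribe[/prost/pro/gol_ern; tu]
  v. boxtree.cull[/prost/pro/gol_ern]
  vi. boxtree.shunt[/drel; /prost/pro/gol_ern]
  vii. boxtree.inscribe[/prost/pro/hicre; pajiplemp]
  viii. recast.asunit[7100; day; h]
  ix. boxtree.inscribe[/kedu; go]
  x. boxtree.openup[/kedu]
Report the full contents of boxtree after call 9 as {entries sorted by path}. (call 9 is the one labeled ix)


Answer: {kedu=go, prost/, prost/pro/, prost/pro/gol_ern=grutruriz, prost/pro/hicre=pajiplemp}

Derivation:
Do: asunit[v→-77; u_from→cm; u_to→in]
See: -3850/127
Do: asunit[v→@prev; u_from→s; u_to→min]
See: -385/762
Do: asunit[v→@prev; u_from→week; u_to→min]
See: -646800/127
Do: inscribe[p→/prost/pro/gol_ern; c→tu]
See: created
Do: cull[p→/prost/pro/gol_ern]
See: ok
Do: shunt[s→/drel; d→/prost/pro/gol_ern]
See: ok
Do: inscribe[p→/prost/pro/hicre; c→pajiplemp]
See: created
Do: asunit[v→7100; u_from→day; u_to→h]
See: 170400
Do: inscribe[p→/kedu; c→go]
See: created
Do: openup[p→/kedu]
See: go


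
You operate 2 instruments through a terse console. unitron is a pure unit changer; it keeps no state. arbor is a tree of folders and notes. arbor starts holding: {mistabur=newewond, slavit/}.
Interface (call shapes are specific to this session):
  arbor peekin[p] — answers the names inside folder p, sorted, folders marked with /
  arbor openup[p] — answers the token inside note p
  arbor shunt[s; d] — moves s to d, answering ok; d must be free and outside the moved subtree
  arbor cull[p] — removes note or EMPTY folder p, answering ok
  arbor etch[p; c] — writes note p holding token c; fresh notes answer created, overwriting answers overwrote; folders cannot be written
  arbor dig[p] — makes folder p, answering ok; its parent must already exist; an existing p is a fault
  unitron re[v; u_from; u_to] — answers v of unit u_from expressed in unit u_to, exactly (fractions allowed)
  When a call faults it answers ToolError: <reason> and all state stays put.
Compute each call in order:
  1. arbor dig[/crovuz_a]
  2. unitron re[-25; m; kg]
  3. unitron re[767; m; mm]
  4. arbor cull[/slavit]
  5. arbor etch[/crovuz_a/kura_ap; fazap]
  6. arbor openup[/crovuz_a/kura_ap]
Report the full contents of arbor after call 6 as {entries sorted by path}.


Answer: {crovuz_a/, crovuz_a/kura_ap=fazap, mistabur=newewond}

Derivation:
I call arbor dig with p: /crovuz_a, and observe ok.
Using unitron re with v: -25, u_from: m, u_to: kg, yielding ToolError: incompatible units.
I call unitron re with v: 767, u_from: m, u_to: mm: 767000.
Invoking arbor cull with p: /slavit: ok.
Then arbor etch with p: /crovuz_a/kura_ap, c: fazap: created.
I try arbor openup with p: /crovuz_a/kura_ap, → fazap.


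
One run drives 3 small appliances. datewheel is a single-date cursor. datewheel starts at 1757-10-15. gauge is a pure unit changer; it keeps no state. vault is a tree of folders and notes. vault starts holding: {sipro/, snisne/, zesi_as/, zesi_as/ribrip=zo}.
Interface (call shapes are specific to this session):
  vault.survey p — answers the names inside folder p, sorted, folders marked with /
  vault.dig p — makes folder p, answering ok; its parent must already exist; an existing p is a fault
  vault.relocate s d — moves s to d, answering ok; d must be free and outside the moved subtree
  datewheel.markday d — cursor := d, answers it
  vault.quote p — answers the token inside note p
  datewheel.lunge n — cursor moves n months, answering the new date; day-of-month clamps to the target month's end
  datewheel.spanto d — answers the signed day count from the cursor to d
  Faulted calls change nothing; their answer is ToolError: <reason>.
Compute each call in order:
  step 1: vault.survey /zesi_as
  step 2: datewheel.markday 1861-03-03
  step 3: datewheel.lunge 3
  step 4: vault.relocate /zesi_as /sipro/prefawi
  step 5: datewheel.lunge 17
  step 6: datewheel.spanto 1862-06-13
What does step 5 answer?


Calling survey passing /zesi_as, — result: [ribrip].
I invoke markday passing 1861-03-03, yielding 1861-03-03.
Next I call lunge passing 3, which returns 1861-06-03.
I use relocate passing /zesi_as, /sipro/prefawi, and get ok.
Then lunge passing 17, and observe 1862-11-03.
Then spanto passing 1862-06-13, giving -143.

Answer: 1862-11-03


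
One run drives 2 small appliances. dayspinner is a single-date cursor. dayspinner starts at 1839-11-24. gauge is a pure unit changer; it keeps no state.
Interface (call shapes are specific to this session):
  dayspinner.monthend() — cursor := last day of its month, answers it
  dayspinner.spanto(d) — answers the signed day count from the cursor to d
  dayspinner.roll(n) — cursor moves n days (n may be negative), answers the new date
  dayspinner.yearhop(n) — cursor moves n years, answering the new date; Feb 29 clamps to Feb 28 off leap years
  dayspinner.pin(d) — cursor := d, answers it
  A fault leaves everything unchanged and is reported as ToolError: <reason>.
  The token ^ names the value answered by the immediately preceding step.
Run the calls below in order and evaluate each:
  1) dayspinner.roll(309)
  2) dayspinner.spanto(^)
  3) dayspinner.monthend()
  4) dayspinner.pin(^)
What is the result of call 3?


% dayspinner.roll n: 309
  1840-09-28
% dayspinner.spanto d: ^
  0
% dayspinner.monthend
  1840-09-30
% dayspinner.pin d: ^
  1840-09-30

Answer: 1840-09-30


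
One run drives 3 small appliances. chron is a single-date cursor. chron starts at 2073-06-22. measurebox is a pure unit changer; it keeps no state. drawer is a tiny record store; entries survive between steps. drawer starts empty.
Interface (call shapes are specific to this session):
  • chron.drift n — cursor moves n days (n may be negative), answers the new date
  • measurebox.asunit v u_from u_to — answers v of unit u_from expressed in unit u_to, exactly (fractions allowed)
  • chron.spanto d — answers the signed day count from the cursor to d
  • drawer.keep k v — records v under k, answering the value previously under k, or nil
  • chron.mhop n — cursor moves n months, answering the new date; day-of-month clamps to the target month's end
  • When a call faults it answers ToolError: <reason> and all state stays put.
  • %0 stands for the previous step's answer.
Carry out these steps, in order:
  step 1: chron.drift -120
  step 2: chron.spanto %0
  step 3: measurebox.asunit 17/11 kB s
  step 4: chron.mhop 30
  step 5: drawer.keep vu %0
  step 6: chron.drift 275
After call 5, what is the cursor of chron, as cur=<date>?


Next I call drift on n=-120, → 2073-02-22.
I use spanto on d=%0, and see 0.
Next I call asunit on v=17/11, u_from=kB, u_to=s, → ToolError: incompatible units.
I use mhop on n=30, and observe 2075-08-22.
I invoke keep on k=vu, v=%0, and get nil.
I invoke drift on n=275, and observe 2076-05-23.

Answer: cur=2075-08-22
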